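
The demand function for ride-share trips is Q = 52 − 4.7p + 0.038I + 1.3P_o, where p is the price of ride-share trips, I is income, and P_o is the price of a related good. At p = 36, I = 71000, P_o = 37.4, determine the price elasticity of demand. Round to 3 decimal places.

At the given point, Q = 52 − 4.7(36) + 0.038(71000) + 1.3(37.4) = 52 − 169.2 + 2698 + 48.62 = 2629.42.
∂Q/∂p = −4.7, so E_p = (−4.7)·(36/2629.42) ≈ -0.064.
|E_p| < 1: demand is inelastic.

-0.064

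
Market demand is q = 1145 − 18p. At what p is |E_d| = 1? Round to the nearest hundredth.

For linear demand q = a − bp, E = −bp/(a − bp). |E| = 1 ⇒ bp = a − bp ⇒ p = a/(2b).
p = 1145/(2·18) ≈ 31.81.

31.81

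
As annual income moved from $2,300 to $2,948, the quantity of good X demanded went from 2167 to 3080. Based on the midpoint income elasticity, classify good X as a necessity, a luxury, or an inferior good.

luxury

%ΔQ = (3080 − 2167)/[(2167+3080)/2] = 913/2623.5 ≈ 0.3480.
%ΔM = (2,948 − 2,300)/[(2,300+2,948)/2] = 648/2624 ≈ 0.2470.
E_I = %ΔQ/%ΔM ≈ 1.409.
E_I > 1: normal good (luxury).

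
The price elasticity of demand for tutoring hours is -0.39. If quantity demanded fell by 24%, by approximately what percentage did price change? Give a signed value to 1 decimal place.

%ΔQ ≈ E × %ΔP ⇒ %ΔP = %ΔQ / E = (-24%)/(-0.39) ≈ 61.5%.

61.5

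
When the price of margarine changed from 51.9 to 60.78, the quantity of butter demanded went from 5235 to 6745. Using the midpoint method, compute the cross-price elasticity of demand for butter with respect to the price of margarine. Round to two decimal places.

1.60

%ΔQ_x = (6745 − 5235)/[(5235+6745)/2] = 1510/5990 ≈ 0.2521.
%ΔP_y = (60.78 − 51.9)/[(51.9+60.78)/2] ≈ 0.1576.
E_xy = 0.2521/0.1576 ≈ 1.60.
E_xy > 0, so butter and margarine are substitutes.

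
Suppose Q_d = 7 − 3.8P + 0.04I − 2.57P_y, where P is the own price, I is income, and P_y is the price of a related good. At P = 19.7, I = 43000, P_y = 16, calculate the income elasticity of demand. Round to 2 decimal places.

1.07

Evaluating quantity at (P, I, P_y) gives Q_d = 7 − 3.8(19.7) + 0.04(43000) − 2.57(16) = 7 − 74.86 + 1720 − 41.12 = 1611.02.
∂Q_d/∂I = +0.04, so E_I = 0.04·(43000/1611.02) ≈ 1.07.
E_I > 1: normal good (luxury).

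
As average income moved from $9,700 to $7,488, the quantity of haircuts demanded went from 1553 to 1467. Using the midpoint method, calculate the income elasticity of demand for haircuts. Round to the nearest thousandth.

0.221

%ΔQ = (1467 − 1553)/[(1553+1467)/2] = -86/1510 ≈ -0.0570.
%ΔI = (7,488 − 9,700)/[(9,700+7,488)/2] = -2212/8594 ≈ -0.2574.
E_I = %ΔQ/%ΔI ≈ 0.221.
E_I ∈ (0,1): normal good (necessity).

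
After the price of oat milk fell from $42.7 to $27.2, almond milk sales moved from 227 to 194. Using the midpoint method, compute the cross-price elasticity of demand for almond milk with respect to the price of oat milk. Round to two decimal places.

0.35

%ΔQ_x = (194 − 227)/[(227+194)/2] = -33/210.5 ≈ -0.1568.
%ΔP_y = (27.2 − 42.7)/[(42.7+27.2)/2] ≈ -0.4435.
E_xy = -0.1568/-0.4435 ≈ 0.35.
E_xy > 0, so almond milk and oat milk are substitutes.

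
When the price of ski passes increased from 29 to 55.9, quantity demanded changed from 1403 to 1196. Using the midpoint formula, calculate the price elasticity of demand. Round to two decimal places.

%Δq = (1196 − 1403)/[(1403 + 1196)/2] = -207/1299.5 ≈ -0.1593.
%ΔP = (55.9 − 29)/[(29 + 55.9)/2] = 26.9/42.45 ≈ 0.6337.
Arc elasticity E = %Δq/%ΔP ≈ -0.1593/0.6337 ≈ -0.25.
|E| < 1: demand is inelastic over this range.

-0.25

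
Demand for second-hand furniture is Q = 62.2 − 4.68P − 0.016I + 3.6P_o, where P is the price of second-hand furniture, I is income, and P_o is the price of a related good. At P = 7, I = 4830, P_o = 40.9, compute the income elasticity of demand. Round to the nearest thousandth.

First evaluate Q: 62.2 − 4.68(7) − 0.016(4830) + 3.6(40.9) = 62.2 − 32.76 − 77.28 + 147.24 = 99.4.
∂Q/∂I = −0.016, so E_I = -0.016·(4830/99.4) ≈ -0.777.
E_I < 0: inferior good.

-0.777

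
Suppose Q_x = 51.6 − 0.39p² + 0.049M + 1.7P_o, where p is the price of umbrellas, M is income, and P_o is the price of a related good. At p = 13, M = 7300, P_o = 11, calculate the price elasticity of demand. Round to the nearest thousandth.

Q_x = 51.6 − 0.39(13)² + 0.049(7300) + 1.7(11) = 51.6 − 65.91 + 357.7 + 18.7 = 362.09.
∂Q_x/∂p = −2·0.39·p = -10.14, so E_p = -10.14·(13/362.09) ≈ -0.364.
|E_p| < 1: demand is inelastic.

-0.364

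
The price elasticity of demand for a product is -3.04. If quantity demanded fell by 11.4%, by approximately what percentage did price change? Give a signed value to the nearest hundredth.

3.75

%ΔQ ≈ E × %ΔP ⇒ %ΔP = %ΔQ / E = (-11.4%)/(-3.04) = 3.75%.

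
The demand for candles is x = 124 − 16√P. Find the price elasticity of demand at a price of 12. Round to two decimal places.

At P = 12, x = 68.5744.
dx/dP = −16/(2√P) = −16/(2·3.4641).
Point elasticity E = (dx/dP)·(P/x) = -2.3094 × 12/68.5744 ≈ -0.40.
|E| < 1, so demand is inelastic at this price.

-0.40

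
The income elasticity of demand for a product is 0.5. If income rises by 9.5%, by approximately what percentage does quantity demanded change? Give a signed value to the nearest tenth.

%ΔQ ≈ E × %ΔI = (0.5) × (9.5%) ≈ 4.8%.

4.8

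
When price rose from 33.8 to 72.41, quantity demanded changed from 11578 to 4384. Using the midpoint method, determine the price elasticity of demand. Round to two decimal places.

-1.24

%ΔQ = (4384 − 11578)/[(11578 + 4384)/2] = -7194/7981 ≈ -0.9014.
%ΔP = (72.41 − 33.8)/[(33.8 + 72.41)/2] = 38.61/53.105 ≈ 0.7271.
Arc elasticity E = %ΔQ/%ΔP ≈ -0.9014/0.7271 ≈ -1.24.
|E| > 1: demand is elastic over this range.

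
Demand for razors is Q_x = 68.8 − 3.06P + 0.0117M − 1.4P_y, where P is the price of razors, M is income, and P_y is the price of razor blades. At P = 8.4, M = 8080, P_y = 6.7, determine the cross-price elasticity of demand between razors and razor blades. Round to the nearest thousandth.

Q_x = 68.8 − 3.06(8.4) + 0.0117(8080) − 1.4(6.7) = 68.8 − 25.704 + 94.536 − 9.38 = 128.252.
∂Q_x/∂P_y = −1.4, so E_xy = -1.4·(6.7/128.252) ≈ -0.073.
E_xy < 0: the goods are complements.

-0.073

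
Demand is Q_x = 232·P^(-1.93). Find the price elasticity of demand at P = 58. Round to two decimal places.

For a Cobb–Douglas (constant-elasticity) form Q_x = A·P^α·…, the elasticity with respect to P equals the exponent α at every point.
Here the exponent on P is -1.93, so the price elasticity of demand is -1.93.

-1.93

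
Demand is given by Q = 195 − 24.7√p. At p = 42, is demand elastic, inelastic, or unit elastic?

At p = 42, Q = 34.9257.
dQ/dp = −24.7/(2√p) = −24.7/(2·6.4807).
Point elasticity E = (dQ/dp)·(p/Q) = -1.9056 × 42/34.9257 ≈ -2.292.
|E| ≈ 2.292 > 1, so demand is elastic.

elastic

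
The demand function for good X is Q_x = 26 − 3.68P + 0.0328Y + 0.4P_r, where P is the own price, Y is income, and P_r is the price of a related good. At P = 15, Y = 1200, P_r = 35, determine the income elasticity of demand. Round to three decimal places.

Q_x = 26 − 3.68(15) + 0.0328(1200) + 0.4(35) = 26 − 55.2 + 39.36 + 14 = 24.16.
∂Q_x/∂Y = +0.0328, so E_I = 0.0328·(1200/24.16) ≈ 1.629.
E_I > 1: normal good (luxury).

1.629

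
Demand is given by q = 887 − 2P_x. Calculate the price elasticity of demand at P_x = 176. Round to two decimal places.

At P_x = 176, q = 535.
dq/dP_x = −2.
Point elasticity E = (dq/dP_x)·(P_x/q) = -2 × 176/535 ≈ -0.66.
|E| < 1, so demand is inelastic at this price.

-0.66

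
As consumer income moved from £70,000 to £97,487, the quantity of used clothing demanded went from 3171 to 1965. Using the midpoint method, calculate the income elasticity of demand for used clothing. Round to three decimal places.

-1.431

%ΔQ = (1965 − 3171)/[(3171+1965)/2] = -1206/2568 ≈ -0.4696.
%ΔI = (97,487 − 70,000)/[(70,000+97,487)/2] = 27487/83743.5 ≈ 0.3282.
E_I = %ΔQ/%ΔI ≈ -1.431.
E_I < 0: inferior good.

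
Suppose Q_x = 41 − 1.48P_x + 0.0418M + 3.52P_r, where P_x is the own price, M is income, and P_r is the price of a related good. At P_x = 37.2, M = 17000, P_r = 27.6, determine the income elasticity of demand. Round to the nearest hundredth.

0.90

Substituting, Q_x = 41 − 1.48(37.2) + 0.0418(17000) + 3.52(27.6) = 41 − 55.056 + 710.6 + 97.152 = 793.696.
∂Q_x/∂M = +0.0418, so E_I = 0.0418·(17000/793.696) ≈ 0.90.
E_I ∈ (0,1): normal good (necessity).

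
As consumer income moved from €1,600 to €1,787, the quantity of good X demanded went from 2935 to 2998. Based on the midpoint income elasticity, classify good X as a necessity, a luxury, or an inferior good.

necessity

%ΔQ = (2998 − 2935)/[(2935+2998)/2] = 63/2966.5 ≈ 0.0212.
%ΔI = (1,787 − 1,600)/[(1,600+1,787)/2] = 187/1693.5 ≈ 0.1104.
E_I = %ΔQ/%ΔI ≈ 0.192.
E_I ∈ (0,1): normal good (necessity).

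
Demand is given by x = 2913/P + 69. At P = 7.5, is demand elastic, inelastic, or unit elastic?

At P = 7.5, x = 457.4.
dx/dP = −2913/P² = −51.7867.
Point elasticity E = (dx/dP)·(P/x) = -51.7867 × 7.5/457.4 ≈ -0.849.
|E| ≈ 0.849 < 1, so demand is inelastic.

inelastic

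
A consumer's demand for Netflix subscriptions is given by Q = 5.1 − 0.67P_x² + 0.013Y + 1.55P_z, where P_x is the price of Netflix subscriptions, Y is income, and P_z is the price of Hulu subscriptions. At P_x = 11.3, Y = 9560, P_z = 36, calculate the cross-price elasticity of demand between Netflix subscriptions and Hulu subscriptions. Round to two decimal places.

Evaluating quantity at (P_x, Y, P_z) gives Q = 5.1 − 0.67(11.3)² + 0.013(9560) + 1.55(36) = 5.1 − 85.5523 + 124.28 + 55.8 = 99.6277.
∂Q/∂P_z = +1.55, so E_xy = 1.55·(36/99.6277) ≈ 0.56.
E_xy > 0: the goods are substitutes.

0.56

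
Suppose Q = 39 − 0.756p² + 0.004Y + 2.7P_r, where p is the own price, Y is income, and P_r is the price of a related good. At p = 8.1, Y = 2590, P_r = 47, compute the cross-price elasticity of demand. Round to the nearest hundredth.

Substituting, Q = 39 − 0.756(8.1)² + 0.004(2590) + 2.7(47) = 39 − 49.6012 + 10.36 + 126.9 = 126.6588.
∂Q/∂P_r = +2.7, so E_xy = 2.7·(47/126.6588) ≈ 1.00.
E_xy > 0: the goods are substitutes.

1.00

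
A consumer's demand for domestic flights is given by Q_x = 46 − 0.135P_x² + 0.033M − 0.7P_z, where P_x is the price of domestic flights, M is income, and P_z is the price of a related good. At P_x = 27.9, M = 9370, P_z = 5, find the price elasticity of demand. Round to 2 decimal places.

-0.85

Evaluating quantity at (P_x, M, P_z) gives Q_x = 46 − 0.135(27.9)² + 0.033(9370) − 0.7(5) = 46 − 105.0854 + 309.21 − 3.5 = 246.6247.
∂Q_x/∂P_x = −2·0.135·P_x = -7.533, so E_p = -7.533·(27.9/246.6247) ≈ -0.85.
|E_p| < 1: demand is inelastic.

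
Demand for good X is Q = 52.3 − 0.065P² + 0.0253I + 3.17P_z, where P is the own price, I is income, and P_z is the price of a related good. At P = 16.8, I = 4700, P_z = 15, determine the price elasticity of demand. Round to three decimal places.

-0.183

Evaluating quantity at (P, I, P_z) gives Q = 52.3 − 0.065(16.8)² + 0.0253(4700) + 3.17(15) = 52.3 − 18.3456 + 118.91 + 47.55 = 200.4144.
∂Q/∂P = −2·0.065·P = -2.184, so E_p = -2.184·(16.8/200.4144) ≈ -0.183.
|E_p| < 1: demand is inelastic.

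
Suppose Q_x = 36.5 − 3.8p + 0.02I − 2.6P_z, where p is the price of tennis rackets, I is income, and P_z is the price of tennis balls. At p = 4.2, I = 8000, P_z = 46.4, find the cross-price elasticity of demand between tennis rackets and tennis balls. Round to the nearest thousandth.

Substituting, Q_x = 36.5 − 3.8(4.2) + 0.02(8000) − 2.6(46.4) = 36.5 − 15.96 + 160 − 120.64 = 59.9.
∂Q_x/∂P_z = −2.6, so E_xy = -2.6·(46.4/59.9) ≈ -2.014.
E_xy < 0: the goods are complements.

-2.014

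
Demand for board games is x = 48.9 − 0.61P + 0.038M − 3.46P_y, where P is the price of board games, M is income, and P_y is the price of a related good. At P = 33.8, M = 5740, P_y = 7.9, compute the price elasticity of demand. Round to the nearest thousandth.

-0.094

Substituting, x = 48.9 − 0.61(33.8) + 0.038(5740) − 3.46(7.9) = 48.9 − 20.618 + 218.12 − 27.334 = 219.068.
∂x/∂P = −0.61, so E_p = (−0.61)·(33.8/219.068) ≈ -0.094.
|E_p| < 1: demand is inelastic.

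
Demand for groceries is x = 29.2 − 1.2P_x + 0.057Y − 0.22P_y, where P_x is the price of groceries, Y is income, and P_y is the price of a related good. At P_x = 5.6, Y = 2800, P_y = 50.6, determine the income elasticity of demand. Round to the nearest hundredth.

0.93

At the given point, x = 29.2 − 1.2(5.6) + 0.057(2800) − 0.22(50.6) = 29.2 − 6.72 + 159.6 − 11.132 = 170.948.
∂x/∂Y = +0.057, so E_I = 0.057·(2800/170.948) ≈ 0.93.
E_I ∈ (0,1): normal good (necessity).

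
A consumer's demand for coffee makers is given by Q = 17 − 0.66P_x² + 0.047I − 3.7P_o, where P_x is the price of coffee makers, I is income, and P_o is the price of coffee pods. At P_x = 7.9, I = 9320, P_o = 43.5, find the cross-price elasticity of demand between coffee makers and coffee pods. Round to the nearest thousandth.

-0.636

First evaluate Q: 17 − 0.66(7.9)² + 0.047(9320) − 3.7(43.5) = 17 − 41.1906 + 438.04 − 160.95 = 252.8994.
∂Q/∂P_o = −3.7, so E_xy = -3.7·(43.5/252.8994) ≈ -0.636.
E_xy < 0: the goods are complements.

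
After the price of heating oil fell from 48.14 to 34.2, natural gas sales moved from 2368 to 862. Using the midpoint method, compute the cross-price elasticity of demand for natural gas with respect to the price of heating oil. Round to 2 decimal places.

%ΔQ_x = (862 − 2368)/[(2368+862)/2] = -1506/1615 ≈ -0.9325.
%ΔP_y = (34.2 − 48.14)/[(48.14+34.2)/2] ≈ -0.3386.
E_xy = -0.9325/-0.3386 ≈ 2.75.
E_xy > 0, so natural gas and heating oil are substitutes.

2.75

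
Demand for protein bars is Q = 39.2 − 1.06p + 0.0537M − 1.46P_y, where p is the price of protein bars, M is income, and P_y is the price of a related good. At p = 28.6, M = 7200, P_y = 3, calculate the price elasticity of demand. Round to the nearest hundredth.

-0.08

At the given point, Q = 39.2 − 1.06(28.6) + 0.0537(7200) − 1.46(3) = 39.2 − 30.316 + 386.64 − 4.38 = 391.144.
∂Q/∂p = −1.06, so E_p = (−1.06)·(28.6/391.144) ≈ -0.08.
|E_p| < 1: demand is inelastic.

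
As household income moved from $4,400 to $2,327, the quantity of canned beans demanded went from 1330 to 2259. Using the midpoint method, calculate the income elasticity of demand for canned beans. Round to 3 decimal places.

-0.840

%ΔQ = (2259 − 1330)/[(1330+2259)/2] = 929/1794.5 ≈ 0.5177.
%ΔY = (2,327 − 4,400)/[(4,400+2,327)/2] = -2073/3363.5 ≈ -0.6163.
E_I = %ΔQ/%ΔY ≈ -0.840.
E_I < 0: inferior good.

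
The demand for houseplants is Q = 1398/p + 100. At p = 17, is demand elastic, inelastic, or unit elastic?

At p = 17, Q = 182.2353.
dQ/dp = −1398/p² = −4.8374.
Point elasticity E = (dQ/dp)·(p/Q) = -4.8374 × 17/182.2353 ≈ -0.451.
|E| ≈ 0.451 < 1, so demand is inelastic.

inelastic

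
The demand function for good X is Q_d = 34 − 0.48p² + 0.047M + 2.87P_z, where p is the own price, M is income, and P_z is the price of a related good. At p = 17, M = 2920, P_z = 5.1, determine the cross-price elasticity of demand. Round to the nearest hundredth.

0.31

At the given point, Q_d = 34 − 0.48(17)² + 0.047(2920) + 2.87(5.1) = 34 − 138.72 + 137.24 + 14.637 = 47.157.
∂Q_d/∂P_z = +2.87, so E_xy = 2.87·(5.1/47.157) ≈ 0.31.
E_xy > 0: the goods are substitutes.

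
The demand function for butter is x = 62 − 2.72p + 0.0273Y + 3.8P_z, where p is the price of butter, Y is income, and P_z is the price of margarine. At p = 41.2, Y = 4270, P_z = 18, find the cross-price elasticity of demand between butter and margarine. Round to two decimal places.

0.51

First evaluate x: 62 − 2.72(41.2) + 0.0273(4270) + 3.8(18) = 62 − 112.064 + 116.571 + 68.4 = 134.907.
∂x/∂P_z = +3.8, so E_xy = 3.8·(18/134.907) ≈ 0.51.
E_xy > 0: the goods are substitutes.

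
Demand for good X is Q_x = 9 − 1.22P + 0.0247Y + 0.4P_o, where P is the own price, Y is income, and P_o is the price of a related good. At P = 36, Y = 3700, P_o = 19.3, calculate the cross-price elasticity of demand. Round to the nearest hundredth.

0.12

Q_x = 9 − 1.22(36) + 0.0247(3700) + 0.4(19.3) = 9 − 43.92 + 91.39 + 7.72 = 64.19.
∂Q_x/∂P_o = +0.4, so E_xy = 0.4·(19.3/64.19) ≈ 0.12.
E_xy > 0: the goods are substitutes.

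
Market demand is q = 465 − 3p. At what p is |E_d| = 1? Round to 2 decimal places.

77.50

For linear demand q = a − bp, E = −bp/(a − bp). |E| = 1 ⇒ bp = a − bp ⇒ p = a/(2b).
p = 465/(2·3) = 77.50.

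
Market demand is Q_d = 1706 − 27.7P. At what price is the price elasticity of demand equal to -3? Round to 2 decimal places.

Set −bP/(a − bP) = −3 ⇒ bP = 3(a − bP) ⇒ bP(1+3) = 3·a.
P = 3·1706/(27.7·4) ≈ 46.19.

46.19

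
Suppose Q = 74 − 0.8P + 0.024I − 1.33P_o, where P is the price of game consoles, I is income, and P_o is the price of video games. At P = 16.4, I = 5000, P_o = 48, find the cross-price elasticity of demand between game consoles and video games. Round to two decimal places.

Substituting, Q = 74 − 0.8(16.4) + 0.024(5000) − 1.33(48) = 74 − 13.12 + 120 − 63.84 = 117.04.
∂Q/∂P_o = −1.33, so E_xy = -1.33·(48/117.04) ≈ -0.55.
E_xy < 0: the goods are complements.

-0.55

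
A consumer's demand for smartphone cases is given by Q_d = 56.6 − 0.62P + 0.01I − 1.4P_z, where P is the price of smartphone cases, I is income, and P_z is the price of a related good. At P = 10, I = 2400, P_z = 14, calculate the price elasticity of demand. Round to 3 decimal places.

-0.113

First evaluate Q_d: 56.6 − 0.62(10) + 0.01(2400) − 1.4(14) = 56.6 − 6.2 + 24 − 19.6 = 54.8.
∂Q_d/∂P = −0.62, so E_p = (−0.62)·(10/54.8) ≈ -0.113.
|E_p| < 1: demand is inelastic.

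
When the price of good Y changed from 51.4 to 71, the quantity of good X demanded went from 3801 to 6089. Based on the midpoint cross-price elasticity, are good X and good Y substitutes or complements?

substitutes

%ΔQ_x = (6089 − 3801)/[(3801+6089)/2] = 2288/4945 ≈ 0.4627.
%ΔP_y = (71 − 51.4)/[(51.4+71)/2] ≈ 0.3203.
E_xy = 0.4627/0.3203 ≈ 1.445.
E_xy > 0, so the goods are substitutes.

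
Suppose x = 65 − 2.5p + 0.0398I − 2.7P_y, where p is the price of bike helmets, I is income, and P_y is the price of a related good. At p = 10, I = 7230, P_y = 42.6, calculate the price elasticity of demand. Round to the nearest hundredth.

-0.12

At the given point, x = 65 − 2.5(10) + 0.0398(7230) − 2.7(42.6) = 65 − 25 + 287.754 − 115.02 = 212.734.
∂x/∂p = −2.5, so E_p = (−2.5)·(10/212.734) ≈ -0.12.
|E_p| < 1: demand is inelastic.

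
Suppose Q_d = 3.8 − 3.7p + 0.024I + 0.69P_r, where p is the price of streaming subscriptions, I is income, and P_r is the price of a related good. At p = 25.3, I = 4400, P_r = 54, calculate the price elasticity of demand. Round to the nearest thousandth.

-1.765

Q_d = 3.8 − 3.7(25.3) + 0.024(4400) + 0.69(54) = 3.8 − 93.61 + 105.6 + 37.26 = 53.05.
∂Q_d/∂p = −3.7, so E_p = (−3.7)·(25.3/53.05) ≈ -1.765.
|E_p| > 1: demand is elastic.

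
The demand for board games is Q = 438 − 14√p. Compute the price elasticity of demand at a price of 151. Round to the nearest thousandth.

At p = 151, Q = 265.9651.
dQ/dp = −14/(2√p) = −14/(2·12.2882).
Point elasticity E = (dQ/dp)·(p/Q) = -0.5697 × 151/265.9651 ≈ -0.323.
|E| < 1, so demand is inelastic at this price.

-0.323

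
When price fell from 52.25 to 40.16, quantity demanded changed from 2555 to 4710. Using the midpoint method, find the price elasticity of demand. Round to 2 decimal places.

-2.27

%Δq = (4710 − 2555)/[(2555 + 4710)/2] = 2155/3632.5 ≈ 0.5933.
%ΔP = (40.16 − 52.25)/[(52.25 + 40.16)/2] = -12.09/46.205 ≈ -0.2617.
Arc elasticity E = %Δq/%ΔP ≈ 0.5933/-0.2617 ≈ -2.27.
|E| > 1: demand is elastic over this range.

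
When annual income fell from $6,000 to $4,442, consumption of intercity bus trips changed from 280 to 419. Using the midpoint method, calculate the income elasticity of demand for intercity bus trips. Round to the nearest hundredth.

%ΔQ = (419 − 280)/[(280+419)/2] = 139/349.5 ≈ 0.3977.
%ΔI = (4,442 − 6,000)/[(6,000+4,442)/2] = -1558/5221 ≈ -0.2984.
E_I = %ΔQ/%ΔI ≈ -1.33.
E_I < 0: inferior good.

-1.33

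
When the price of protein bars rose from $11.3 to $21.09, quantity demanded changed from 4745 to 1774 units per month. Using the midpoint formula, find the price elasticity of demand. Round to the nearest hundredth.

-1.51

%ΔQ = (1774 − 4745)/[(4745 + 1774)/2] = -2971/3259.5 ≈ -0.9115.
%Δp = (21.09 − 11.3)/[(11.3 + 21.09)/2] = 9.79/16.195 ≈ 0.6045.
Arc elasticity E = %ΔQ/%Δp ≈ -0.9115/0.6045 ≈ -1.51.
|E| > 1: demand is elastic over this range.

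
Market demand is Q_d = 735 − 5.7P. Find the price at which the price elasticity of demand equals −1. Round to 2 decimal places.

64.47

For linear demand Q_d = a − bP, E = −bP/(a − bP). |E| = 1 ⇒ bP = a − bP ⇒ P = a/(2b).
P = 735/(2·5.7) ≈ 64.47.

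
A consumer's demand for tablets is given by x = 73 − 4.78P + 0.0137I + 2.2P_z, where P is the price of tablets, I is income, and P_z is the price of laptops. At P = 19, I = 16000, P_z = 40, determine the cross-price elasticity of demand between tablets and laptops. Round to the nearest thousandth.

0.304

First evaluate x: 73 − 4.78(19) + 0.0137(16000) + 2.2(40) = 73 − 90.82 + 219.2 + 88 = 289.38.
∂x/∂P_z = +2.2, so E_xy = 2.2·(40/289.38) ≈ 0.304.
E_xy > 0: the goods are substitutes.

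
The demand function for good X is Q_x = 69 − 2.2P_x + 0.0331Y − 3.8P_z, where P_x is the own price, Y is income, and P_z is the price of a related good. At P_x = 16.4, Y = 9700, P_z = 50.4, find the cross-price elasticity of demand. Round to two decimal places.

-1.18

Substituting, Q_x = 69 − 2.2(16.4) + 0.0331(9700) − 3.8(50.4) = 69 − 36.08 + 321.07 − 191.52 = 162.47.
∂Q_x/∂P_z = −3.8, so E_xy = -3.8·(50.4/162.47) ≈ -1.18.
E_xy < 0: the goods are complements.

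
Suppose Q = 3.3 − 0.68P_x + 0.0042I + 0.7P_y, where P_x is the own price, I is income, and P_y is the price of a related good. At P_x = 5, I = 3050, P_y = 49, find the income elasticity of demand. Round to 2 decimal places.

Evaluating quantity at (P_x, I, P_y) gives Q = 3.3 − 0.68(5) + 0.0042(3050) + 0.7(49) = 3.3 − 3.4 + 12.81 + 34.3 = 47.01.
∂Q/∂I = +0.0042, so E_I = 0.0042·(3050/47.01) ≈ 0.27.
E_I ∈ (0,1): normal good (necessity).

0.27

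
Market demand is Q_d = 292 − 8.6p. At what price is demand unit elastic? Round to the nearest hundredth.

16.98

For linear demand Q_d = a − bp, E = −bp/(a − bp). |E| = 1 ⇒ bp = a − bp ⇒ p = a/(2b).
p = 292/(2·8.6) ≈ 16.98.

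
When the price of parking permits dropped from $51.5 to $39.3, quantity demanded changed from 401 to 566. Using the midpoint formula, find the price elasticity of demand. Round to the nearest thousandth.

%ΔQ = (566 − 401)/[(401 + 566)/2] = 165/483.5 ≈ 0.3413.
%Δp = (39.3 − 51.5)/[(51.5 + 39.3)/2] = -12.2/45.4 ≈ -0.2687.
Arc elasticity E = %ΔQ/%Δp ≈ 0.3413/-0.2687 ≈ -1.270.
|E| > 1: demand is elastic over this range.

-1.270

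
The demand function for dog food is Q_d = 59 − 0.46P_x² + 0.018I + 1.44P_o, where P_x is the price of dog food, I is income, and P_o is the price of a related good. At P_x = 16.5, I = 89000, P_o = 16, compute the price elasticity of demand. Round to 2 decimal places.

-0.16

At the given point, Q_d = 59 − 0.46(16.5)² + 0.018(89000) + 1.44(16) = 59 − 125.235 + 1602 + 23.04 = 1558.805.
∂Q_d/∂P_x = −2·0.46·P_x = -15.18, so E_p = -15.18·(16.5/1558.805) ≈ -0.16.
|E_p| < 1: demand is inelastic.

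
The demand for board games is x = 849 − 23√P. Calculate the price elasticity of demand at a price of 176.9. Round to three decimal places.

-0.282

At P = 176.9, x = 543.0914.
dx/dP = −23/(2√P) = −23/(2·13.3004).
Point elasticity E = (dx/dP)·(P/x) = -0.8646 × 176.9/543.0914 ≈ -0.282.
|E| < 1, so demand is inelastic at this price.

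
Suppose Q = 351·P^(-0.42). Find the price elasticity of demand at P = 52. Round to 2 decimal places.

For a Cobb–Douglas (constant-elasticity) form Q = A·P^α·…, the elasticity with respect to P equals the exponent α at every point.
Here the exponent on P is -0.42, so the price elasticity of demand is -0.42.

-0.42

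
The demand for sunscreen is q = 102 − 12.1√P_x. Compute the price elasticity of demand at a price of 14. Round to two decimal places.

-0.40

At P_x = 14, q = 56.7259.
dq/dP_x = −12.1/(2√P_x) = −12.1/(2·3.7417).
Point elasticity E = (dq/dP_x)·(P_x/q) = -1.6169 × 14/56.7259 ≈ -0.40.
|E| < 1, so demand is inelastic at this price.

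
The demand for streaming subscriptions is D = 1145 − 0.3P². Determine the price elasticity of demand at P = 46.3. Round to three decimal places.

At P = 46.3, D = 501.893.
dD/dP = −2·0.3·P = −27.78.
Point elasticity E = (dD/dP)·(P/D) = -27.78 × 46.3/501.893 ≈ -2.563.
|E| > 1, so demand is elastic at this price.

-2.563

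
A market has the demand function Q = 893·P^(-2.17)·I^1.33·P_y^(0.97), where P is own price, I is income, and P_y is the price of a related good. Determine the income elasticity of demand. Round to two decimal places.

For a Cobb–Douglas (constant-elasticity) form Q = A·I^α·…, the elasticity with respect to I equals the exponent α at every point.
Here the exponent on I is 1.33, so the income elasticity of demand is 1.33.

1.33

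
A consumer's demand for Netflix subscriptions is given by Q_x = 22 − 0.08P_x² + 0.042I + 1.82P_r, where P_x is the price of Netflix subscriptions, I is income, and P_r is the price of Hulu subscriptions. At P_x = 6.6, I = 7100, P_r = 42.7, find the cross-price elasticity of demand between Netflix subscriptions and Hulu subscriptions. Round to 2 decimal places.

Q_x = 22 − 0.08(6.6)² + 0.042(7100) + 1.82(42.7) = 22 − 3.4848 + 298.2 + 77.714 = 394.4292.
∂Q_x/∂P_r = +1.82, so E_xy = 1.82·(42.7/394.4292) ≈ 0.20.
E_xy > 0: the goods are substitutes.

0.20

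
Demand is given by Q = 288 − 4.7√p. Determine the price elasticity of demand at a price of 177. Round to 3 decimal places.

-0.139

At p = 177, Q = 225.4706.
dQ/dp = −4.7/(2√p) = −4.7/(2·13.3041).
Point elasticity E = (dQ/dp)·(p/Q) = -0.1766 × 177/225.4706 ≈ -0.139.
|E| < 1, so demand is inelastic at this price.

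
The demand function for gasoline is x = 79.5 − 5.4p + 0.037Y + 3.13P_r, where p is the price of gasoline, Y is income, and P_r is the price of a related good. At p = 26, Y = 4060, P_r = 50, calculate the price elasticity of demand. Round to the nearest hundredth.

-0.57

At the given point, x = 79.5 − 5.4(26) + 0.037(4060) + 3.13(50) = 79.5 − 140.4 + 150.22 + 156.5 = 245.82.
∂x/∂p = −5.4, so E_p = (−5.4)·(26/245.82) ≈ -0.57.
|E_p| < 1: demand is inelastic.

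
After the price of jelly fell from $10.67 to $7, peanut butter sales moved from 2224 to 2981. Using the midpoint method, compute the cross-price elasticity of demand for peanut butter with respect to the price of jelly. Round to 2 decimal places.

%ΔQ_x = (2981 − 2224)/[(2224+2981)/2] = 757/2602.5 ≈ 0.2909.
%ΔP_y = (7 − 10.67)/[(10.67+7)/2] ≈ -0.4154.
E_xy = 0.2909/-0.4154 ≈ -0.70.
E_xy < 0, so peanut butter and jelly are complements.

-0.70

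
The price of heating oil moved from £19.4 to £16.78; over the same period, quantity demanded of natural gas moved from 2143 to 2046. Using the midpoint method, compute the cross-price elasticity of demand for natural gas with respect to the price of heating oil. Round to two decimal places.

%ΔQ_x = (2046 − 2143)/[(2143+2046)/2] = -97/2094.5 ≈ -0.0463.
%ΔP_y = (16.78 − 19.4)/[(19.4+16.78)/2] ≈ -0.1448.
E_xy = -0.0463/-0.1448 ≈ 0.32.
E_xy > 0, so natural gas and heating oil are substitutes.

0.32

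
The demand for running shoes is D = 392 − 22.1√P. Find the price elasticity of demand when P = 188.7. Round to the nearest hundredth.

At P = 188.7, D = 88.4165.
dD/dP = −22.1/(2√P) = −22.1/(2·13.7368).
Point elasticity E = (dD/dP)·(P/D) = -0.8044 × 188.7/88.4165 ≈ -1.72.
|E| > 1, so demand is elastic at this price.

-1.72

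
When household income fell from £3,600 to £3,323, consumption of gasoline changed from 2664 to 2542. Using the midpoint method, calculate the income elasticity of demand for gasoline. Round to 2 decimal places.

0.59

%ΔQ = (2542 − 2664)/[(2664+2542)/2] = -122/2603 ≈ -0.0469.
%ΔI = (3,323 − 3,600)/[(3,600+3,323)/2] = -277/3461.5 ≈ -0.0800.
E_I = %ΔQ/%ΔI ≈ 0.59.
E_I ∈ (0,1): normal good (necessity).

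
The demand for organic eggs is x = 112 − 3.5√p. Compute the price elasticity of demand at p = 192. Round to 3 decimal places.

-0.382

At p = 192, x = 63.5026.
dx/dp = −3.5/(2√p) = −3.5/(2·13.8564).
Point elasticity E = (dx/dp)·(p/x) = -0.1263 × 192/63.5026 ≈ -0.382.
|E| < 1, so demand is inelastic at this price.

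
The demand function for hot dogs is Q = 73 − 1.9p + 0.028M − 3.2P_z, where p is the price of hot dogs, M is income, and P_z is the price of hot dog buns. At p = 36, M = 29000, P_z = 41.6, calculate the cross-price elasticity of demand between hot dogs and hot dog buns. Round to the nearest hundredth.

-0.19

Substituting, Q = 73 − 1.9(36) + 0.028(29000) − 3.2(41.6) = 73 − 68.4 + 812 − 133.12 = 683.48.
∂Q/∂P_z = −3.2, so E_xy = -3.2·(41.6/683.48) ≈ -0.19.
E_xy < 0: the goods are complements.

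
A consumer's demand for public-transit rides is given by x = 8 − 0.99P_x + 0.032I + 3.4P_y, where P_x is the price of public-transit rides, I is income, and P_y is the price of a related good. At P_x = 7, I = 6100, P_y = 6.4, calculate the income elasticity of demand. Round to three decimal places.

0.895

At the given point, x = 8 − 0.99(7) + 0.032(6100) + 3.4(6.4) = 8 − 6.93 + 195.2 + 21.76 = 218.03.
∂x/∂I = +0.032, so E_I = 0.032·(6100/218.03) ≈ 0.895.
E_I ∈ (0,1): normal good (necessity).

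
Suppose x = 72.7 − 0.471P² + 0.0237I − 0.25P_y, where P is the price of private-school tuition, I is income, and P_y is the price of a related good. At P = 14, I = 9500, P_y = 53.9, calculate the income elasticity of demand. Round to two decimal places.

1.17

x = 72.7 − 0.471(14)² + 0.0237(9500) − 0.25(53.9) = 72.7 − 92.316 + 225.15 − 13.475 = 192.059.
∂x/∂I = +0.0237, so E_I = 0.0237·(9500/192.059) ≈ 1.17.
E_I > 1: normal good (luxury).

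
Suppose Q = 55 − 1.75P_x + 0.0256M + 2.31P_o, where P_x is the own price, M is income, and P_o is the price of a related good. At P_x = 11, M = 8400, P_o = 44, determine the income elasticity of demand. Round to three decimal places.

Substituting, Q = 55 − 1.75(11) + 0.0256(8400) + 2.31(44) = 55 − 19.25 + 215.04 + 101.64 = 352.43.
∂Q/∂M = +0.0256, so E_I = 0.0256·(8400/352.43) ≈ 0.610.
E_I ∈ (0,1): normal good (necessity).

0.610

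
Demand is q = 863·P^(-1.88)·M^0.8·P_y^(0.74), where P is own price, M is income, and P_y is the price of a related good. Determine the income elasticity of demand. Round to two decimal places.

For a Cobb–Douglas (constant-elasticity) form q = A·M^α·…, the elasticity with respect to M equals the exponent α at every point.
Here the exponent on M is 0.8, so the income elasticity of demand is 0.80.

0.80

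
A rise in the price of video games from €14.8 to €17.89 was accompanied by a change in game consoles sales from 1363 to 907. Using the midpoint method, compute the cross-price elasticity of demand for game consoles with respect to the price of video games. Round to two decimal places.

%ΔQ_x = (907 − 1363)/[(1363+907)/2] = -456/1135 ≈ -0.4018.
%ΔP_y = (17.89 − 14.8)/[(14.8+17.89)/2] ≈ 0.1890.
E_xy = -0.4018/0.1890 ≈ -2.13.
E_xy < 0, so game consoles and video games are complements.

-2.13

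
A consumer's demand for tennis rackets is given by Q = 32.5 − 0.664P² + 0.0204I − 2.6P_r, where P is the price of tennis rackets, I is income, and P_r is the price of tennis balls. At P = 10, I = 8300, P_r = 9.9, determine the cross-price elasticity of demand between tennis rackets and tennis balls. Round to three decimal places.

At the given point, Q = 32.5 − 0.664(10)² + 0.0204(8300) − 2.6(9.9) = 32.5 − 66.4 + 169.32 − 25.74 = 109.68.
∂Q/∂P_r = −2.6, so E_xy = -2.6·(9.9/109.68) ≈ -0.235.
E_xy < 0: the goods are complements.

-0.235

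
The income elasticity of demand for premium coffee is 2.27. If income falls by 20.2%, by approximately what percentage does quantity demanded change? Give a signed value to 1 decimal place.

%ΔQ ≈ E × %ΔI = (2.27) × (-20.2%) ≈ -45.9%.

-45.9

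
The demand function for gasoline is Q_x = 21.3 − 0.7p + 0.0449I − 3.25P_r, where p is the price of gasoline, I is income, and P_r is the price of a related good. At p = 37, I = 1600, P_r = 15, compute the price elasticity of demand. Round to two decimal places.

At the given point, Q_x = 21.3 − 0.7(37) + 0.0449(1600) − 3.25(15) = 21.3 − 25.9 + 71.84 − 48.75 = 18.49.
∂Q_x/∂p = −0.7, so E_p = (−0.7)·(37/18.49) ≈ -1.40.
|E_p| > 1: demand is elastic.

-1.40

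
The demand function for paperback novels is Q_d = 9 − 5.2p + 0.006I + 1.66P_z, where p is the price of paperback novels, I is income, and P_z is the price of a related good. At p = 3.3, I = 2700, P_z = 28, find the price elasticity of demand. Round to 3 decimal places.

Q_d = 9 − 5.2(3.3) + 0.006(2700) + 1.66(28) = 9 − 17.16 + 16.2 + 46.48 = 54.52.
∂Q_d/∂p = −5.2, so E_p = (−5.2)·(3.3/54.52) ≈ -0.315.
|E_p| < 1: demand is inelastic.

-0.315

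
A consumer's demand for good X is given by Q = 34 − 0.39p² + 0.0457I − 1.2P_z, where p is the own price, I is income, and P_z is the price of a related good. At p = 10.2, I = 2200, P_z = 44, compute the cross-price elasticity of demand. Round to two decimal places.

Q = 34 − 0.39(10.2)² + 0.0457(2200) − 1.2(44) = 34 − 40.5756 + 100.54 − 52.8 = 41.1644.
∂Q/∂P_z = −1.2, so E_xy = -1.2·(44/41.1644) ≈ -1.28.
E_xy < 0: the goods are complements.

-1.28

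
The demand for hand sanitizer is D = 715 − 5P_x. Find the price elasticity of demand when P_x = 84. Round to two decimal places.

At P_x = 84, D = 295.
dD/dP_x = −5.
Point elasticity E = (dD/dP_x)·(P_x/D) = -5 × 84/295 ≈ -1.42.
|E| > 1, so demand is elastic at this price.

-1.42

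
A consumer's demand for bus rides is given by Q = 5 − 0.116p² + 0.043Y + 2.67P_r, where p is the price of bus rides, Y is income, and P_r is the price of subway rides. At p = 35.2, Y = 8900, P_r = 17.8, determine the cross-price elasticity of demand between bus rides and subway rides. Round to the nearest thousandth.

At the given point, Q = 5 − 0.116(35.2)² + 0.043(8900) + 2.67(17.8) = 5 − 143.7286 + 382.7 + 47.526 = 291.4974.
∂Q/∂P_r = +2.67, so E_xy = 2.67·(17.8/291.4974) ≈ 0.163.
E_xy > 0: the goods are substitutes.

0.163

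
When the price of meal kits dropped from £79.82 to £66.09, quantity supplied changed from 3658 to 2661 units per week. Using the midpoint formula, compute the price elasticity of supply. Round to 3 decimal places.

1.677

%ΔQ = (2661 − 3658)/[(3658 + 2661)/2] = -997/3159.5 ≈ -0.3156.
%ΔP = (66.09 − 79.82)/[(79.82 + 66.09)/2] = -13.73/72.955 ≈ -0.1882.
Arc elasticity E = %ΔQ/%ΔP ≈ -0.3156/-0.1882 ≈ 1.677.
|E| > 1: supply is elastic over this range.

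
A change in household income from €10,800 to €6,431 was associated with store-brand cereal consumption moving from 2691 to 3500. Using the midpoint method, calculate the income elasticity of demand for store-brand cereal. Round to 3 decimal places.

-0.515

%ΔQ = (3500 − 2691)/[(2691+3500)/2] = 809/3095.5 ≈ 0.2613.
%ΔY = (6,431 − 10,800)/[(10,800+6,431)/2] = -4369/8615.5 ≈ -0.5071.
E_I = %ΔQ/%ΔY ≈ -0.515.
E_I < 0: inferior good.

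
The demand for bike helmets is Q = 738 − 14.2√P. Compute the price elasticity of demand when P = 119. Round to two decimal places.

-0.13

At P = 119, Q = 583.0963.
dQ/dP = −14.2/(2√P) = −14.2/(2·10.9087).
Point elasticity E = (dQ/dP)·(P/Q) = -0.6509 × 119/583.0963 ≈ -0.13.
|E| < 1, so demand is inelastic at this price.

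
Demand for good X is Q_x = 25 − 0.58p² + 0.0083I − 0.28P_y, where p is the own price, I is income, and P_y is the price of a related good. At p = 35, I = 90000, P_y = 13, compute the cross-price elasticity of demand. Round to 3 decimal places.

Evaluating quantity at (p, I, P_y) gives Q_x = 25 − 0.58(35)² + 0.0083(90000) − 0.28(13) = 25 − 710.5 + 747 − 3.64 = 57.86.
∂Q_x/∂P_y = −0.28, so E_xy = -0.28·(13/57.86) ≈ -0.063.
E_xy < 0: the goods are complements.

-0.063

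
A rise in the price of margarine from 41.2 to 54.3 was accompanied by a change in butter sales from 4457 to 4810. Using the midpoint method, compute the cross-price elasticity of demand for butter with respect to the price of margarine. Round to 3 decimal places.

%ΔQ_x = (4810 − 4457)/[(4457+4810)/2] = 353/4633.5 ≈ 0.0762.
%ΔP_y = (54.3 − 41.2)/[(41.2+54.3)/2] ≈ 0.2743.
E_xy = 0.0762/0.2743 ≈ 0.278.
E_xy > 0, so butter and margarine are substitutes.

0.278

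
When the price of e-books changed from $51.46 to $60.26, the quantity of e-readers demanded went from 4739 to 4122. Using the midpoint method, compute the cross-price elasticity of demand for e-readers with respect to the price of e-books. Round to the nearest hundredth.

%ΔQ_x = (4122 − 4739)/[(4739+4122)/2] = -617/4430.5 ≈ -0.1393.
%ΔP_y = (60.26 − 51.46)/[(51.46+60.26)/2] ≈ 0.1575.
E_xy = -0.1393/0.1575 ≈ -0.88.
E_xy < 0, so e-readers and e-books are complements.

-0.88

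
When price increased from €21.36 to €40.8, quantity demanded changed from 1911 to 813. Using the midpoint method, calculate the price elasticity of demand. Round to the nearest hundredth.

-1.29

%Δq = (813 − 1911)/[(1911 + 813)/2] = -1098/1362 ≈ -0.8062.
%Δp = (40.8 − 21.36)/[(21.36 + 40.8)/2] = 19.44/31.08 ≈ 0.6255.
Arc elasticity E = %Δq/%Δp ≈ -0.8062/0.6255 ≈ -1.29.
|E| > 1: demand is elastic over this range.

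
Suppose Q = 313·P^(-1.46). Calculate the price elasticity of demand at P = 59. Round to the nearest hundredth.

For a Cobb–Douglas (constant-elasticity) form Q = A·P^α·…, the elasticity with respect to P equals the exponent α at every point.
Here the exponent on P is -1.46, so the price elasticity of demand is -1.46.

-1.46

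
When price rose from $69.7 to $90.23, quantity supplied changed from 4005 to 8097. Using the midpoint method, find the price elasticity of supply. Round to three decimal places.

%ΔQ = (8097 − 4005)/[(4005 + 8097)/2] = 4092/6051 ≈ 0.6763.
%ΔP = (90.23 − 69.7)/[(69.7 + 90.23)/2] = 20.53/79.965 ≈ 0.2567.
Arc elasticity E = %ΔQ/%ΔP ≈ 0.6763/0.2567 ≈ 2.634.
|E| > 1: supply is elastic over this range.

2.634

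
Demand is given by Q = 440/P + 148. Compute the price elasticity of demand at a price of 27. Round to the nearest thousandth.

At P = 27, Q = 164.2963.
dQ/dP = −440/P² = −0.6036.
Point elasticity E = (dQ/dP)·(P/Q) = -0.6036 × 27/164.2963 ≈ -0.099.
|E| < 1, so demand is inelastic at this price.

-0.099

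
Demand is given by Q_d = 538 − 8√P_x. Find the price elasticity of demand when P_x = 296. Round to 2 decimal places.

At P_x = 296, Q_d = 400.3628.
dQ_d/dP_x = −8/(2√P_x) = −8/(2·17.2047).
Point elasticity E = (dQ_d/dP_x)·(P_x/Q_d) = -0.2325 × 296/400.3628 ≈ -0.17.
|E| < 1, so demand is inelastic at this price.

-0.17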